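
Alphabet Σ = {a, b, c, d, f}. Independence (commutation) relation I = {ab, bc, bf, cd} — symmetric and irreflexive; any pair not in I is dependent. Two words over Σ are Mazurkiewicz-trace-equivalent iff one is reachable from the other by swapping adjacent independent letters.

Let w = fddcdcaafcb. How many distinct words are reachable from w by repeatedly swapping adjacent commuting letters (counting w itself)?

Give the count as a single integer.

55

drop 0:f onto floor
drop 1:d onto {0:f}
drop 2:d onto {1:d}
drop 3:c onto {0:f}
drop 4:d onto {2:d}
drop 5:c onto {3:c}
drop 6:a onto {4:d, 5:c}
drop 7:a onto {6:a}
drop 8:f onto {7:a}
drop 9:c onto {8:f}
drop 10:b onto {4:d}
ground layer = {0:f}
drop-orders for the pieces not yet dropped (sum over which currently-grounded one goes next):
  1 to go: {9} 1  {10} 1
  2 to go: {8,9} 1  {9,10} 2
  3 to go: {7,8,9} 1  {8,9,10} 3
  4 to go: {6,7,8,9} 1  {7,8,9,10} 4
  5 to go: {5,6,7,8,9} 1  {6,7,8,9,10} 5
  6 to go: {3,5,6,7,8,9} 1  {4,6,7,8,9,10} 5  {5,6,7,8,9,10} 6
  7 to go: {2,4,6,7,8,9,10} 5  {3,5,6,7,8,9,10} 7  {4,5,6,7,8,9,10} 11
  8 to go: {1,2,4,6,7,8,9,10} 5  {2,4,5,6,7,8,9,10} 16  {3,4,5,6,7,8,9,10} 18
  9 to go: {1,2,4,5,6,7,8,9,10} 21  {2,3,4,5,6,7,8,9,10} 34
  if 0:f drops first: 55 orders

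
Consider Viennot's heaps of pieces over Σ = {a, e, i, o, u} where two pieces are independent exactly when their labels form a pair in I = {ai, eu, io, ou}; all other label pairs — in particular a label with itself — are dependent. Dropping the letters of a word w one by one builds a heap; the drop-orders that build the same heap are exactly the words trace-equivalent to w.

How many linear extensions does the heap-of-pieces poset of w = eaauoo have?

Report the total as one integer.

3

#0=e has no predecessor
#1=a depends on [0:e]
#2=a depends on [1:a]
#3=u depends on [2:a]
#4=o depends on [2:a]
#5=o depends on [4:o]
sources: [0:e]
N(rest) = Σ N(rest − s) over sources s of rest; N(one piece) = 1:
  size 1 → [3]=1  [5]=1
  size 2 → [3,5]=2  [4,5]=1
  size 3 → [3,4,5]=3
  size 4 → [2,3,4,5]=3
  first=0(e) contributes 3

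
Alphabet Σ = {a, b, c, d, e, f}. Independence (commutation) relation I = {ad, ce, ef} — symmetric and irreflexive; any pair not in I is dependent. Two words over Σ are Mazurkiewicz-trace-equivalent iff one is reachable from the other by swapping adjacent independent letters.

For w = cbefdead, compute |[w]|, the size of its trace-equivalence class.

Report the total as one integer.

#0=c has no predecessor
#1=b depends on [0:c]
#2=e depends on [1:b]
#3=f depends on [1:b]
#4=d depends on [2:e, 3:f]
#5=e depends on [4:d]
#6=a depends on [5:e]
#7=d depends on [5:e]
sources: [0:c]
N(rest) = Σ N(rest − s) over sources s of rest; N(one piece) = 1:
  size 1 → [6]=1  [7]=1
  size 2 → [6,7]=2
  size 3 → [5,6,7]=2
  size 4 → [4,5,6,7]=2
  size 5 → [2,4,5,6,7]=2  [3,4,5,6,7]=2
  size 6 → [2,3,4,5,6,7]=4
  first=0(c) contributes 4

4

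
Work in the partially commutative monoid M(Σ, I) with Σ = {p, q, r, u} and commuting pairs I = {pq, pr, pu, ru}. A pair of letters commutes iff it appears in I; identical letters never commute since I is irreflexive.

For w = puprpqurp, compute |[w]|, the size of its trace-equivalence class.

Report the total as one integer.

piece 0:p — minimal
piece 1:u — minimal
piece 2:p rests on {0:p}
piece 3:r — minimal
piece 4:p rests on {2:p}
piece 5:q rests on {1:u, 3:r}
piece 6:u rests on {5:q}
piece 7:r rests on {5:q}
piece 8:p rests on {4:p}
minimal pieces: {0:p, 1:u, 3:r}
ways to finish when only these pieces remain (= sum over removing one remaining piece with nothing left below it):
  1 left: {6}→1  {7}→1  {8}→1
  2 left: {4,8}→1  {6,7}→2  {6,8}→2  {7,8}→2
  3 left: {2,4,8}→1  {4,6,8}→3  {4,7,8}→3  {5,6,7}→2  {6,7,8}→6
  4 left: {0,2,4,8}→1  {1,5,6,7}→2  {2,4,6,8}→4  {2,4,7,8}→4  {3,5,6,7}→2  {4,6,7,8}→12  {5,6,7,8}→8
  5 left: {0,2,4,6,8}→5  {0,2,4,7,8}→5  {1,3,5,6,7}→4  {1,5,6,7,8}→10  {2,4,6,7,8}→20  {3,5,6,7,8}→10  {4,5,6,7,8}→20
  6 left: {0,2,4,6,7,8}→30  {1,3,5,6,7,8}→24  {1,4,5,6,7,8}→30  {2,4,5,6,7,8}→40  {3,4,5,6,7,8}→30
  7 left: {0,2,4,5,6,7,8}→70  {1,2,4,5,6,7,8}→70  {1,3,4,5,6,7,8}→84  {2,3,4,5,6,7,8}→70
  placing 0:p first → 224 extensions
  placing 1:u first → 140 extensions
  placing 3:r first → 140 extensions
total linear extensions = 504

504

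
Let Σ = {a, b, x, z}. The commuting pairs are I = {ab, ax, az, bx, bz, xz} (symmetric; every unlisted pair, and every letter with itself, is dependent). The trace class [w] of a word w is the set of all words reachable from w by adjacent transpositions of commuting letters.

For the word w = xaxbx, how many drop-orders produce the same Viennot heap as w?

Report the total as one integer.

drop 0:x onto floor
drop 1:a onto floor
drop 2:x onto {0:x}
drop 3:b onto floor
drop 4:x onto {2:x}
ground layer = {0:x, 1:a, 3:b}
drop-orders for the pieces not yet dropped (sum over which currently-grounded one goes next):
  1 to go: {1} 1  {3} 1  {4} 1
  2 to go: {1,3} 2  {1,4} 2  {2,4} 1  {3,4} 2
  3 to go: {0,2,4} 1  {1,2,4} 3  {1,3,4} 6  {2,3,4} 3
  if 0:x drops first: 12 orders
  if 1:a drops first: 4 orders
  if 3:b drops first: 4 orders
heap linearizations: 20

20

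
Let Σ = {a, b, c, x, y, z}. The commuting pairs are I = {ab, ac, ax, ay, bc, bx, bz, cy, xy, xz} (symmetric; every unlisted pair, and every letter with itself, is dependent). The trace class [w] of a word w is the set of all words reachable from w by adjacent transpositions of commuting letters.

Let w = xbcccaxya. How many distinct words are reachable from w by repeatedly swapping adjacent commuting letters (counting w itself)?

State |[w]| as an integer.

drop 0:x onto floor
drop 1:b onto floor
drop 2:c onto {0:x}
drop 3:c onto {2:c}
drop 4:c onto {3:c}
drop 5:a onto floor
drop 6:x onto {4:c}
drop 7:y onto {1:b}
drop 8:a onto {5:a}
ground layer = {0:x, 1:b, 5:a}
drop-orders for the pieces not yet dropped (sum over which currently-grounded one goes next):
  1 to go: {6} 1  {7} 1  {8} 1
  2 to go: {1,7} 1  {4,6} 1  {5,8} 1  {6,7} 2  {6,8} 2  {7,8} 2
  3 to go: {1,6,7} 3  {1,7,8} 3  {3,4,6} 1  {4,6,7} 3  {4,6,8} 3  {5,6,8} 3  {5,7,8} 3  {6,7,8} 6
  4 to go: {1,4,6,7} 6  {1,5,7,8} 6  {1,6,7,8} 12  {2,3,4,6} 1  {3,4,6,7} 4  {3,4,6,8} 4  {4,5,6,8} 6  {4,6,7,8} 12  {5,6,7,8} 12
  5 to go: {0,2,3,4,6} 1  {1,3,4,6,7} 10  {1,4,6,7,8} 30  {1,5,6,7,8} 30  {2,3,4,6,7} 5  {2,3,4,6,8} 5  {3,4,5,6,8} 10  {3,4,6,7,8} 20  {4,5,6,7,8} 30
  6 to go: {0,2,3,4,6,7} 6  {0,2,3,4,6,8} 6  {1,2,3,4,6,7} 15  {1,3,4,6,7,8} 60  {1,4,5,6,7,8} 90  {2,3,4,5,6,8} 15  {2,3,4,6,7,8} 30  {3,4,5,6,7,8} 60
  7 to go: {0,1,2,3,4,6,7} 21  {0,2,3,4,5,6,8} 21  {0,2,3,4,6,7,8} 42  {1,2,3,4,6,7,8} 105  {1,3,4,5,6,7,8} 210  {2,3,4,5,6,7,8} 105
  if 0:x drops first: 420 orders
  if 1:b drops first: 168 orders
  if 5:a drops first: 168 orders
heap linearizations: 756

756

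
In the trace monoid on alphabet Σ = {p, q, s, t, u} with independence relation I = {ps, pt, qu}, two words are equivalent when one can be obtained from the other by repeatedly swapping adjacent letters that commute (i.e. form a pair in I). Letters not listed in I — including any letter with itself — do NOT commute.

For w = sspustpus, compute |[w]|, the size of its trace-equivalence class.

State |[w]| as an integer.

9

#0=s has no predecessor
#1=s depends on [0:s]
#2=p has no predecessor
#3=u depends on [1:s, 2:p]
#4=s depends on [3:u]
#5=t depends on [4:s]
#6=p depends on [3:u]
#7=u depends on [5:t, 6:p]
#8=s depends on [7:u]
sources: [0:s, 2:p]
N(rest) = Σ N(rest − s) over sources s of rest; N(one piece) = 1:
  size 1 → [8]=1
  size 2 → [7,8]=1
  size 3 → [5,7,8]=1  [6,7,8]=1
  size 4 → [4,5,7,8]=1  [5,6,7,8]=2
  size 5 → [4,5,6,7,8]=3
  size 6 → [3,4,5,6,7,8]=3
  size 7 → [1,3,4,5,6,7,8]=3  [2,3,4,5,6,7,8]=3
  first=0(s) contributes 6
  first=2(p) contributes 3
|[w]| = 9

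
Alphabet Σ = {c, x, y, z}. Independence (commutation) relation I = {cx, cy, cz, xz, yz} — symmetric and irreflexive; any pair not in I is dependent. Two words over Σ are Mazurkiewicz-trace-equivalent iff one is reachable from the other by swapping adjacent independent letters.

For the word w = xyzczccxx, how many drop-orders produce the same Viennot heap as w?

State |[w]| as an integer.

drop 0:x onto floor
drop 1:y onto {0:x}
drop 2:z onto floor
drop 3:c onto floor
drop 4:z onto {2:z}
drop 5:c onto {3:c}
drop 6:c onto {5:c}
drop 7:x onto {1:y}
drop 8:x onto {7:x}
ground layer = {0:x, 2:z, 3:c}
drop-orders for the pieces not yet dropped (sum over which currently-grounded one goes next):
  1 to go: {4} 1  {6} 1  {8} 1
  2 to go: {2,4} 1  {4,6} 2  {4,8} 2  {5,6} 1  {6,8} 2  {7,8} 1
  3 to go: {1,7,8} 1  {2,4,6} 3  {2,4,8} 3  {3,5,6} 1  {4,5,6} 3  {4,6,8} 6  {4,7,8} 3  {5,6,8} 3  {6,7,8} 3
  4 to go: {0,1,7,8} 1  {1,4,7,8} 4  {1,6,7,8} 4  {2,4,5,6} 6  {2,4,6,8} 12  {2,4,7,8} 6  {3,4,5,6} 4  {3,5,6,8} 4  {4,5,6,8} 12  {4,6,7,8} 12  {5,6,7,8} 6
  5 to go: {0,1,4,7,8} 5  {0,1,6,7,8} 5  {1,2,4,7,8} 10  {1,4,6,7,8} 20  {1,5,6,7,8} 10  {2,3,4,5,6} 10  {2,4,5,6,8} 30  {2,4,6,7,8} 30  {3,4,5,6,8} 20  {3,5,6,7,8} 10  {4,5,6,7,8} 30
  6 to go: {0,1,2,4,7,8} 15  {0,1,4,6,7,8} 30  {0,1,5,6,7,8} 15  {1,2,4,6,7,8} 60  {1,3,5,6,7,8} 20  {1,4,5,6,7,8} 60  {2,3,4,5,6,8} 60  {2,4,5,6,7,8} 90  {3,4,5,6,7,8} 60
  7 to go: {0,1,2,4,6,7,8} 105  {0,1,3,5,6,7,8} 35  {0,1,4,5,6,7,8} 105  {1,2,4,5,6,7,8} 210  {1,3,4,5,6,7,8} 140  {2,3,4,5,6,7,8} 210
  if 0:x drops first: 560 orders
  if 2:z drops first: 280 orders
  if 3:c drops first: 420 orders
heap linearizations: 1260

1260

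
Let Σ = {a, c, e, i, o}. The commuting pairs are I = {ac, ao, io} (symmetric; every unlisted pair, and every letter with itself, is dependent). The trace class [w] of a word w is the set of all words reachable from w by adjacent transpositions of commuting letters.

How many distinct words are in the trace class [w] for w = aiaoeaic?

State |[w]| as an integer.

4

piece 0:a — minimal
piece 1:i rests on {0:a}
piece 2:a rests on {1:i}
piece 3:o — minimal
piece 4:e rests on {2:a, 3:o}
piece 5:a rests on {4:e}
piece 6:i rests on {5:a}
piece 7:c rests on {6:i}
minimal pieces: {0:a, 3:o}
ways to finish when only these pieces remain (= sum over removing one remaining piece with nothing left below it):
  1 left: {7}→1
  2 left: {6,7}→1
  3 left: {5,6,7}→1
  4 left: {4,5,6,7}→1
  5 left: {2,4,5,6,7}→1  {3,4,5,6,7}→1
  6 left: {1,2,4,5,6,7}→1  {2,3,4,5,6,7}→2
  placing 0:a first → 3 extensions
  placing 3:o first → 1 extensions
total linear extensions = 4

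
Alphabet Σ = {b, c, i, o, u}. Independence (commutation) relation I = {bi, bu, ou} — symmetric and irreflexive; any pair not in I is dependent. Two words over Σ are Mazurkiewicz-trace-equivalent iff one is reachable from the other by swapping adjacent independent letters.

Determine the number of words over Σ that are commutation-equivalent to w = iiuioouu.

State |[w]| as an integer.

0(i) covers ∅
1(i) covers 0:i
2(u) covers 1:i
3(i) covers 2:u
4(o) covers 3:i
5(o) covers 4:o
6(u) covers 3:i
7(u) covers 6:u
floor of heap: 0:i
completions by unplaced set U, small U first (add the entries for U minus each lowest piece of U):
  |U|=1: {5}:1  {7}:1
  |U|=2: {4,5}:1  {5,7}:2  {6,7}:1
  |U|=3: {4,5,7}:3  {5,6,7}:3
  |U|=4: {4,5,6,7}:6
  |U|=5: {3,4,5,6,7}:6
  |U|=6: {2,3,4,5,6,7}:6
  start at 0(i): 6

6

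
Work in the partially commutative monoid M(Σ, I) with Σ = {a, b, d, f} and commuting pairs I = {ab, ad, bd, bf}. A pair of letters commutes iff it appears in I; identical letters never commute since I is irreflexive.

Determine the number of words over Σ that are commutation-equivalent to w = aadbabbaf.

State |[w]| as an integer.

drop 0:a onto floor
drop 1:a onto {0:a}
drop 2:d onto floor
drop 3:b onto floor
drop 4:a onto {1:a}
drop 5:b onto {3:b}
drop 6:b onto {5:b}
drop 7:a onto {4:a}
drop 8:f onto {2:d, 7:a}
ground layer = {0:a, 2:d, 3:b}
drop-orders for the pieces not yet dropped (sum over which currently-grounded one goes next):
  1 to go: {6} 1  {8} 1
  2 to go: {2,8} 1  {5,6} 1  {6,8} 2  {7,8} 1
  3 to go: {2,6,8} 3  {2,7,8} 2  {3,5,6} 1  {4,7,8} 1  {5,6,8} 3  {6,7,8} 3
  4 to go: {1,4,7,8} 1  {2,4,7,8} 3  {2,5,6,8} 6  {2,6,7,8} 8  {3,5,6,8} 4  {4,6,7,8} 4  {5,6,7,8} 6
  5 to go: {0,1,4,7,8} 1  {1,2,4,7,8} 4  {1,4,6,7,8} 5  {2,3,5,6,8} 10  {2,4,6,7,8} 15  {2,5,6,7,8} 20  {3,5,6,7,8} 10  {4,5,6,7,8} 10
  6 to go: {0,1,2,4,7,8} 5  {0,1,4,6,7,8} 6  {1,2,4,6,7,8} 24  {1,4,5,6,7,8} 15  {2,3,5,6,7,8} 40  {2,4,5,6,7,8} 45  {3,4,5,6,7,8} 20
  7 to go: {0,1,2,4,6,7,8} 35  {0,1,4,5,6,7,8} 21  {1,2,4,5,6,7,8} 84  {1,3,4,5,6,7,8} 35  {2,3,4,5,6,7,8} 105
  if 0:a drops first: 224 orders
  if 2:d drops first: 56 orders
  if 3:b drops first: 140 orders
heap linearizations: 420

420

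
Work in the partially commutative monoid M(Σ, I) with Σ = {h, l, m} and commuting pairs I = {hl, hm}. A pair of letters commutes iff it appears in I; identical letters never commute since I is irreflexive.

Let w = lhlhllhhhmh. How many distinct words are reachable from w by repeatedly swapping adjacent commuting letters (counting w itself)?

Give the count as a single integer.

462

0(l) covers ∅
1(h) covers ∅
2(l) covers 0:l
3(h) covers 1:h
4(l) covers 2:l
5(l) covers 4:l
6(h) covers 3:h
7(h) covers 6:h
8(h) covers 7:h
9(m) covers 5:l
10(h) covers 8:h
floor of heap: 0:l, 1:h
completions by unplaced set U, small U first (add the entries for U minus each lowest piece of U):
  |U|=1: {9}:1  {10}:1
  |U|=2: {5,9}:1  {8,10}:1  {9,10}:2
  |U|=3: {4,5,9}:1  {5,9,10}:3  {7,8,10}:1  {8,9,10}:3
  |U|=4: {2,4,5,9}:1  {4,5,9,10}:4  {5,8,9,10}:6  {6,7,8,10}:1  {7,8,9,10}:4
  |U|=5: {0,2,4,5,9}:1  {2,4,5,9,10}:5  {3,6,7,8,10}:1  {4,5,8,9,10}:10  {5,7,8,9,10}:10  {6,7,8,9,10}:5
  |U|=6: {0,2,4,5,9,10}:6  {1,3,6,7,8,10}:1  {2,4,5,8,9,10}:15  {3,6,7,8,9,10}:6  {4,5,7,8,9,10}:20  {5,6,7,8,9,10}:15
  |U|=7: {0,2,4,5,8,9,10}:21  {1,3,6,7,8,9,10}:7  {2,4,5,7,8,9,10}:35  {3,5,6,7,8,9,10}:21  {4,5,6,7,8,9,10}:35
  |U|=8: {0,2,4,5,7,8,9,10}:56  {1,3,5,6,7,8,9,10}:28  {2,4,5,6,7,8,9,10}:70  {3,4,5,6,7,8,9,10}:56
  |U|=9: {0,2,4,5,6,7,8,9,10}:126  {1,3,4,5,6,7,8,9,10}:84  {2,3,4,5,6,7,8,9,10}:126
  start at 0(l): 210
  start at 1(h): 252
sum over floor = 462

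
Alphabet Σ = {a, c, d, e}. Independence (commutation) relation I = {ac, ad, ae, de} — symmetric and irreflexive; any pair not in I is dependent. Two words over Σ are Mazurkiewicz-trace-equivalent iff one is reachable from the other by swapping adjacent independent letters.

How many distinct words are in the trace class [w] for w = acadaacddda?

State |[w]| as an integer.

#0=a has no predecessor
#1=c has no predecessor
#2=a depends on [0:a]
#3=d depends on [1:c]
#4=a depends on [2:a]
#5=a depends on [4:a]
#6=c depends on [3:d]
#7=d depends on [6:c]
#8=d depends on [7:d]
#9=d depends on [8:d]
#10=a depends on [5:a]
sources: [0:a, 1:c]
N(rest) = Σ N(rest − s) over sources s of rest; N(one piece) = 1:
  size 1 → [9]=1  [10]=1
  size 2 → [5,10]=1  [8,9]=1  [9,10]=2
  size 3 → [4,5,10]=1  [5,9,10]=3  [7,8,9]=1  [8,9,10]=3
  size 4 → [2,4,5,10]=1  [4,5,9,10]=4  [5,8,9,10]=6  [6,7,8,9]=1  [7,8,9,10]=4
  size 5 → [0,2,4,5,10]=1  [2,4,5,9,10]=5  [3,6,7,8,9]=1  [4,5,8,9,10]=10  [5,7,8,9,10]=10  [6,7,8,9,10]=5
  size 6 → [0,2,4,5,9,10]=6  [1,3,6,7,8,9]=1  [2,4,5,8,9,10]=15  [3,6,7,8,9,10]=6  [4,5,7,8,9,10]=20  [5,6,7,8,9,10]=15
  size 7 → [0,2,4,5,8,9,10]=21  [1,3,6,7,8,9,10]=7  [2,4,5,7,8,9,10]=35  [3,5,6,7,8,9,10]=21  [4,5,6,7,8,9,10]=35
  size 8 → [0,2,4,5,7,8,9,10]=56  [1,3,5,6,7,8,9,10]=28  [2,4,5,6,7,8,9,10]=70  [3,4,5,6,7,8,9,10]=56
  size 9 → [0,2,4,5,6,7,8,9,10]=126  [1,3,4,5,6,7,8,9,10]=84  [2,3,4,5,6,7,8,9,10]=126
  first=0(a) contributes 210
  first=1(c) contributes 252
|[w]| = 462

462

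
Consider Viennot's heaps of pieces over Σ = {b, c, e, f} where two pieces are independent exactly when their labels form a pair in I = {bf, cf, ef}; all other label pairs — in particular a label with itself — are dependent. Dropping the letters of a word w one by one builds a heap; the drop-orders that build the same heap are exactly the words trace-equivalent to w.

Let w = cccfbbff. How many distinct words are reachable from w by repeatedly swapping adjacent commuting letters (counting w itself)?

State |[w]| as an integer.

piece 0:c — minimal
piece 1:c rests on {0:c}
piece 2:c rests on {1:c}
piece 3:f — minimal
piece 4:b rests on {2:c}
piece 5:b rests on {4:b}
piece 6:f rests on {3:f}
piece 7:f rests on {6:f}
minimal pieces: {0:c, 3:f}
ways to finish when only these pieces remain (= sum over removing one remaining piece with nothing left below it):
  1 left: {5}→1  {7}→1
  2 left: {4,5}→1  {5,7}→2  {6,7}→1
  3 left: {2,4,5}→1  {3,6,7}→1  {4,5,7}→3  {5,6,7}→3
  4 left: {1,2,4,5}→1  {2,4,5,7}→4  {3,5,6,7}→4  {4,5,6,7}→6
  5 left: {0,1,2,4,5}→1  {1,2,4,5,7}→5  {2,4,5,6,7}→10  {3,4,5,6,7}→10
  6 left: {0,1,2,4,5,7}→6  {1,2,4,5,6,7}→15  {2,3,4,5,6,7}→20
  placing 0:c first → 35 extensions
  placing 3:f first → 21 extensions
total linear extensions = 56

56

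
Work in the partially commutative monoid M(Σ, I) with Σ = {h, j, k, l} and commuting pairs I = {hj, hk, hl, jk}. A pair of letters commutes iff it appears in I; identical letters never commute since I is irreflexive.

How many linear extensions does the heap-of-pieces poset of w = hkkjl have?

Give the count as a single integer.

#0=h has no predecessor
#1=k has no predecessor
#2=k depends on [1:k]
#3=j has no predecessor
#4=l depends on [2:k, 3:j]
sources: [0:h, 1:k, 3:j]
N(rest) = Σ N(rest − s) over sources s of rest; N(one piece) = 1:
  size 1 → [0]=1  [4]=1
  size 2 → [0,4]=2  [2,4]=1  [3,4]=1
  size 3 → [0,2,4]=3  [0,3,4]=3  [1,2,4]=1  [2,3,4]=2
  first=0(h) contributes 3
  first=1(k) contributes 8
  first=3(j) contributes 4
|[w]| = 15

15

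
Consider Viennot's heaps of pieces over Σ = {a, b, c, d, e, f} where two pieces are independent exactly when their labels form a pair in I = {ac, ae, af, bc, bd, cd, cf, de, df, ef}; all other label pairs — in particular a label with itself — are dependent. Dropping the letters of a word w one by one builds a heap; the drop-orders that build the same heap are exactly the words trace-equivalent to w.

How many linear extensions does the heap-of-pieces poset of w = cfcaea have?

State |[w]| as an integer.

piece 0:c — minimal
piece 1:f — minimal
piece 2:c rests on {0:c}
piece 3:a — minimal
piece 4:e rests on {2:c}
piece 5:a rests on {3:a}
minimal pieces: {0:c, 1:f, 3:a}
ways to finish when only these pieces remain (= sum over removing one remaining piece with nothing left below it):
  1 left: {1}→1  {4}→1  {5}→1
  2 left: {1,4}→2  {1,5}→2  {2,4}→1  {3,5}→1  {4,5}→2
  3 left: {0,2,4}→1  {1,2,4}→3  {1,3,5}→3  {1,4,5}→6  {2,4,5}→3  {3,4,5}→3
  4 left: {0,1,2,4}→4  {0,2,4,5}→4  {1,2,4,5}→12  {1,3,4,5}→12  {2,3,4,5}→6
  placing 0:c first → 30 extensions
  placing 1:f first → 10 extensions
  placing 3:a first → 20 extensions
total linear extensions = 60

60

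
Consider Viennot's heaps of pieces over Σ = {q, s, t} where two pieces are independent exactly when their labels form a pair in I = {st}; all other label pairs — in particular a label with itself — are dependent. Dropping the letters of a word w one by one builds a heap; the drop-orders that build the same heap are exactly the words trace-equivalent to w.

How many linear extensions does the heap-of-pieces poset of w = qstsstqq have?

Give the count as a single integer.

10

drop 0:q onto floor
drop 1:s onto {0:q}
drop 2:t onto {0:q}
drop 3:s onto {1:s}
drop 4:s onto {3:s}
drop 5:t onto {2:t}
drop 6:q onto {4:s, 5:t}
drop 7:q onto {6:q}
ground layer = {0:q}
drop-orders for the pieces not yet dropped (sum over which currently-grounded one goes next):
  1 to go: {7} 1
  2 to go: {6,7} 1
  3 to go: {4,6,7} 1  {5,6,7} 1
  4 to go: {2,5,6,7} 1  {3,4,6,7} 1  {4,5,6,7} 2
  5 to go: {1,3,4,6,7} 1  {2,4,5,6,7} 3  {3,4,5,6,7} 3
  6 to go: {1,3,4,5,6,7} 4  {2,3,4,5,6,7} 6
  if 0:q drops first: 10 orders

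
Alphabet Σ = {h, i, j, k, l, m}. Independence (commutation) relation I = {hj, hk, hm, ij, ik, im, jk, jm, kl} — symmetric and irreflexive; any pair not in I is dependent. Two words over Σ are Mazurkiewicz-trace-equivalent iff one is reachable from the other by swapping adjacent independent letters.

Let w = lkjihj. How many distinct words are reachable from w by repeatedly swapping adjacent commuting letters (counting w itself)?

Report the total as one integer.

drop 0:l onto floor
drop 1:k onto floor
drop 2:j onto {0:l}
drop 3:i onto {0:l}
drop 4:h onto {3:i}
drop 5:j onto {2:j}
ground layer = {0:l, 1:k}
drop-orders for the pieces not yet dropped (sum over which currently-grounded one goes next):
  1 to go: {1} 1  {4} 1  {5} 1
  2 to go: {1,4} 2  {1,5} 2  {2,5} 1  {3,4} 1  {4,5} 2
  3 to go: {1,2,5} 3  {1,3,4} 3  {1,4,5} 6  {2,4,5} 3  {3,4,5} 3
  4 to go: {1,2,4,5} 12  {1,3,4,5} 12  {2,3,4,5} 6
  if 0:l drops first: 30 orders
  if 1:k drops first: 6 orders
heap linearizations: 36

36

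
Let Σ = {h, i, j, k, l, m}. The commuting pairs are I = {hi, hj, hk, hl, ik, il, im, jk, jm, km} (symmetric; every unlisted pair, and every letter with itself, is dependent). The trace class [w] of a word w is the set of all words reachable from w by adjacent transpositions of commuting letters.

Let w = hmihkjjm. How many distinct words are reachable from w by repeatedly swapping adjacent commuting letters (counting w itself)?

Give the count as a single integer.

#0=h has no predecessor
#1=m depends on [0:h]
#2=i has no predecessor
#3=h depends on [1:m]
#4=k has no predecessor
#5=j depends on [2:i]
#6=j depends on [5:j]
#7=m depends on [3:h]
sources: [0:h, 2:i, 4:k]
N(rest) = Σ N(rest − s) over sources s of rest; N(one piece) = 1:
  size 1 → [4]=1  [6]=1  [7]=1
  size 2 → [3,7]=1  [4,6]=2  [4,7]=2  [5,6]=1  [6,7]=2
  size 3 → [1,3,7]=1  [2,5,6]=1  [3,4,7]=3  [3,6,7]=3  [4,5,6]=3  [4,6,7]=6  [5,6,7]=3
  size 4 → [0,1,3,7]=1  [1,3,4,7]=4  [1,3,6,7]=4  [2,4,5,6]=4  [2,5,6,7]=4  [3,4,6,7]=12  [3,5,6,7]=6  [4,5,6,7]=12
  size 5 → [0,1,3,4,7]=5  [0,1,3,6,7]=5  [1,3,4,6,7]=20  [1,3,5,6,7]=10  [2,3,5,6,7]=10  [2,4,5,6,7]=20  [3,4,5,6,7]=30
  size 6 → [0,1,3,4,6,7]=30  [0,1,3,5,6,7]=15  [1,2,3,5,6,7]=20  [1,3,4,5,6,7]=60  [2,3,4,5,6,7]=60
  first=0(h) contributes 140
  first=2(i) contributes 105
  first=4(k) contributes 35
|[w]| = 280

280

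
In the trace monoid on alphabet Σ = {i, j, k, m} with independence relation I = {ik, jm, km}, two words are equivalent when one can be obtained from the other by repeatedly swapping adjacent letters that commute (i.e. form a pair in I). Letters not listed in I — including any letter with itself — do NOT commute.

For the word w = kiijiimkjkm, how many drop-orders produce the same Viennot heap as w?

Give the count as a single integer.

66

#0=k has no predecessor
#1=i has no predecessor
#2=i depends on [1:i]
#3=j depends on [0:k, 2:i]
#4=i depends on [3:j]
#5=i depends on [4:i]
#6=m depends on [5:i]
#7=k depends on [3:j]
#8=j depends on [5:i, 7:k]
#9=k depends on [8:j]
#10=m depends on [6:m]
sources: [0:k, 1:i]
N(rest) = Σ N(rest − s) over sources s of rest; N(one piece) = 1:
  size 1 → [9]=1  [10]=1
  size 2 → [6,10]=1  [8,9]=1  [9,10]=2
  size 3 → [6,9,10]=3  [7,8,9]=1  [8,9,10]=3
  size 4 → [6,8,9,10]=6  [7,8,9,10]=4
  size 5 → [5,6,8,9,10]=6  [6,7,8,9,10]=10
  size 6 → [4,5,6,8,9,10]=6  [5,6,7,8,9,10]=16
  size 7 → [4,5,6,7,8,9,10]=22
  size 8 → [3,4,5,6,7,8,9,10]=22
  size 9 → [0,3,4,5,6,7,8,9,10]=22  [2,3,4,5,6,7,8,9,10]=22
  first=0(k) contributes 22
  first=1(i) contributes 44
|[w]| = 66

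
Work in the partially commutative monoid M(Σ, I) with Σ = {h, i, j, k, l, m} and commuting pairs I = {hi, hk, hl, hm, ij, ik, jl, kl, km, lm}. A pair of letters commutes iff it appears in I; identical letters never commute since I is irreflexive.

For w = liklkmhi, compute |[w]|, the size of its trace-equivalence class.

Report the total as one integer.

#0=l has no predecessor
#1=i depends on [0:l]
#2=k has no predecessor
#3=l depends on [1:i]
#4=k depends on [2:k]
#5=m depends on [1:i]
#6=h has no predecessor
#7=i depends on [3:l, 5:m]
sources: [0:l, 2:k, 6:h]
N(rest) = Σ N(rest − s) over sources s of rest; N(one piece) = 1:
  size 1 → [4]=1  [6]=1  [7]=1
  size 2 → [2,4]=1  [3,7]=1  [4,6]=2  [4,7]=2  [5,7]=1  [6,7]=2
  size 3 → [2,4,6]=3  [2,4,7]=3  [3,4,7]=3  [3,5,7]=2  [3,6,7]=3  [4,5,7]=3  [4,6,7]=6  [5,6,7]=3
  size 4 → [1,3,5,7]=2  [2,3,4,7]=6  [2,4,5,7]=6  [2,4,6,7]=12  [3,4,5,7]=8  [3,4,6,7]=12  [3,5,6,7]=8  [4,5,6,7]=12
  size 5 → [0,1,3,5,7]=2  [1,3,4,5,7]=10  [1,3,5,6,7]=10  [2,3,4,5,7]=20  [2,3,4,6,7]=30  [2,4,5,6,7]=30  [3,4,5,6,7]=40
  size 6 → [0,1,3,4,5,7]=12  [0,1,3,5,6,7]=12  [1,2,3,4,5,7]=30  [1,3,4,5,6,7]=60  [2,3,4,5,6,7]=120
  first=0(l) contributes 210
  first=2(k) contributes 84
  first=6(h) contributes 42
|[w]| = 336

336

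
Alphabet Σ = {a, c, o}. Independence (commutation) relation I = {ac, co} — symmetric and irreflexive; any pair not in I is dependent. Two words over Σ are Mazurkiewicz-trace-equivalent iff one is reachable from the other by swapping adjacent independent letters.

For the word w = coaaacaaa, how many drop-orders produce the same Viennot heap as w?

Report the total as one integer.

#0=c has no predecessor
#1=o has no predecessor
#2=a depends on [1:o]
#3=a depends on [2:a]
#4=a depends on [3:a]
#5=c depends on [0:c]
#6=a depends on [4:a]
#7=a depends on [6:a]
#8=a depends on [7:a]
sources: [0:c, 1:o]
N(rest) = Σ N(rest − s) over sources s of rest; N(one piece) = 1:
  size 1 → [5]=1  [8]=1
  size 2 → [0,5]=1  [5,8]=2  [7,8]=1
  size 3 → [0,5,8]=3  [5,7,8]=3  [6,7,8]=1
  size 4 → [0,5,7,8]=6  [4,6,7,8]=1  [5,6,7,8]=4
  size 5 → [0,5,6,7,8]=10  [3,4,6,7,8]=1  [4,5,6,7,8]=5
  size 6 → [0,4,5,6,7,8]=15  [2,3,4,6,7,8]=1  [3,4,5,6,7,8]=6
  size 7 → [0,3,4,5,6,7,8]=21  [1,2,3,4,6,7,8]=1  [2,3,4,5,6,7,8]=7
  first=0(c) contributes 8
  first=1(o) contributes 28
|[w]| = 36

36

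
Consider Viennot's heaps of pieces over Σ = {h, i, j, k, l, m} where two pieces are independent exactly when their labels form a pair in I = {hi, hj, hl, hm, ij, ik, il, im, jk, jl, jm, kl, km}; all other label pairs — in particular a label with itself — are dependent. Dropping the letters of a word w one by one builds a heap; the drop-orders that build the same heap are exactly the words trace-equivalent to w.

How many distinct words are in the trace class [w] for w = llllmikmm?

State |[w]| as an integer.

72

0(l) covers ∅
1(l) covers 0:l
2(l) covers 1:l
3(l) covers 2:l
4(m) covers 3:l
5(i) covers ∅
6(k) covers ∅
7(m) covers 4:m
8(m) covers 7:m
floor of heap: 0:l, 5:i, 6:k
completions by unplaced set U, small U first (add the entries for U minus each lowest piece of U):
  |U|=1: {5}:1  {6}:1  {8}:1
  |U|=2: {5,6}:2  {5,8}:2  {6,8}:2  {7,8}:1
  |U|=3: {4,7,8}:1  {5,6,8}:6  {5,7,8}:3  {6,7,8}:3
  |U|=4: {3,4,7,8}:1  {4,5,7,8}:4  {4,6,7,8}:4  {5,6,7,8}:12
  |U|=5: {2,3,4,7,8}:1  {3,4,5,7,8}:5  {3,4,6,7,8}:5  {4,5,6,7,8}:20
  |U|=6: {1,2,3,4,7,8}:1  {2,3,4,5,7,8}:6  {2,3,4,6,7,8}:6  {3,4,5,6,7,8}:30
  |U|=7: {0,1,2,3,4,7,8}:1  {1,2,3,4,5,7,8}:7  {1,2,3,4,6,7,8}:7  {2,3,4,5,6,7,8}:42
  start at 0(l): 56
  start at 5(i): 8
  start at 6(k): 8
sum over floor = 72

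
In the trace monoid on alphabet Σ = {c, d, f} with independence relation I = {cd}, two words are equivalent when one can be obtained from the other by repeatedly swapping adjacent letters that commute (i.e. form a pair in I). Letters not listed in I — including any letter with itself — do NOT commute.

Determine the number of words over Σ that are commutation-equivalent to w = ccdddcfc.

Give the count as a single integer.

20

piece 0:c — minimal
piece 1:c rests on {0:c}
piece 2:d — minimal
piece 3:d rests on {2:d}
piece 4:d rests on {3:d}
piece 5:c rests on {1:c}
piece 6:f rests on {4:d, 5:c}
piece 7:c rests on {6:f}
minimal pieces: {0:c, 2:d}
ways to finish when only these pieces remain (= sum over removing one remaining piece with nothing left below it):
  1 left: {7}→1
  2 left: {6,7}→1
  3 left: {4,6,7}→1  {5,6,7}→1
  4 left: {1,5,6,7}→1  {3,4,6,7}→1  {4,5,6,7}→2
  5 left: {0,1,5,6,7}→1  {1,4,5,6,7}→3  {2,3,4,6,7}→1  {3,4,5,6,7}→3
  6 left: {0,1,4,5,6,7}→4  {1,3,4,5,6,7}→6  {2,3,4,5,6,7}→4
  placing 0:c first → 10 extensions
  placing 2:d first → 10 extensions
total linear extensions = 20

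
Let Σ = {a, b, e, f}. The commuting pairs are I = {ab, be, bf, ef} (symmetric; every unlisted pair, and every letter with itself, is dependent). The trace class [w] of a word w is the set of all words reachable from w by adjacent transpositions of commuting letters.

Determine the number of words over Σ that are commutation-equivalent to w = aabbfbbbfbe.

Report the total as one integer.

0(a) covers ∅
1(a) covers 0:a
2(b) covers ∅
3(b) covers 2:b
4(f) covers 1:a
5(b) covers 3:b
6(b) covers 5:b
7(b) covers 6:b
8(f) covers 4:f
9(b) covers 7:b
10(e) covers 1:a
floor of heap: 0:a, 2:b
completions by unplaced set U, small U first (add the entries for U minus each lowest piece of U):
  |U|=1: {8}:1  {9}:1  {10}:1
  |U|=2: {4,8}:1  {7,9}:1  {8,9}:2  {8,10}:2  {9,10}:2
  |U|=3: {4,8,9}:3  {4,8,10}:3  {6,7,9}:1  {7,8,9}:3  {7,9,10}:3  {8,9,10}:6
  |U|=4: {1,4,8,10}:3  {4,7,8,9}:6  {4,8,9,10}:12  {5,6,7,9}:1  {6,7,8,9}:4  {6,7,9,10}:4  {7,8,9,10}:12
  |U|=5: {0,1,4,8,10}:3  {1,4,8,9,10}:15  {3,5,6,7,9}:1  {4,6,7,8,9}:10  {4,7,8,9,10}:30  {5,6,7,8,9}:5  {5,6,7,9,10}:5  {6,7,8,9,10}:20
  |U|=6: {0,1,4,8,9,10}:18  {1,4,7,8,9,10}:45  {2,3,5,6,7,9}:1  {3,5,6,7,8,9}:6  {3,5,6,7,9,10}:6  {4,5,6,7,8,9}:15  {4,6,7,8,9,10}:60  {5,6,7,8,9,10}:30
  |U|=7: {0,1,4,7,8,9,10}:63  {1,4,6,7,8,9,10}:105  {2,3,5,6,7,8,9}:7  {2,3,5,6,7,9,10}:7  {3,4,5,6,7,8,9}:21  {3,5,6,7,8,9,10}:42  {4,5,6,7,8,9,10}:105
  |U|=8: {0,1,4,6,7,8,9,10}:168  {1,4,5,6,7,8,9,10}:210  {2,3,4,5,6,7,8,9}:28  {2,3,5,6,7,8,9,10}:56  {3,4,5,6,7,8,9,10}:168
  |U|=9: {0,1,4,5,6,7,8,9,10}:378  {1,3,4,5,6,7,8,9,10}:378  {2,3,4,5,6,7,8,9,10}:252
  start at 0(a): 630
  start at 2(b): 756
sum over floor = 1386

1386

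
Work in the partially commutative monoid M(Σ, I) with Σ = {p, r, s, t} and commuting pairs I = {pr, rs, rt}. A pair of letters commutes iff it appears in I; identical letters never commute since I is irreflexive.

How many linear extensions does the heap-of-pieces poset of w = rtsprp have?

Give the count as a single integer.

0(r) covers ∅
1(t) covers ∅
2(s) covers 1:t
3(p) covers 2:s
4(r) covers 0:r
5(p) covers 3:p
floor of heap: 0:r, 1:t
completions by unplaced set U, small U first (add the entries for U minus each lowest piece of U):
  |U|=1: {4}:1  {5}:1
  |U|=2: {0,4}:1  {3,5}:1  {4,5}:2
  |U|=3: {0,4,5}:3  {2,3,5}:1  {3,4,5}:3
  |U|=4: {0,3,4,5}:6  {1,2,3,5}:1  {2,3,4,5}:4
  start at 0(r): 5
  start at 1(t): 10
sum over floor = 15

15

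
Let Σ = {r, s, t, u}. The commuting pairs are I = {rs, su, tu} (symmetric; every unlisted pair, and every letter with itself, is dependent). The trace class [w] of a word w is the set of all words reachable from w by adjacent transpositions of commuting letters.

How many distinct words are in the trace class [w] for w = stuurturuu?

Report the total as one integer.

12

0(s) covers ∅
1(t) covers 0:s
2(u) covers ∅
3(u) covers 2:u
4(r) covers 1:t, 3:u
5(t) covers 4:r
6(u) covers 4:r
7(r) covers 5:t, 6:u
8(u) covers 7:r
9(u) covers 8:u
floor of heap: 0:s, 2:u
completions by unplaced set U, small U first (add the entries for U minus each lowest piece of U):
  |U|=1: {9}:1
  |U|=2: {8,9}:1
  |U|=3: {7,8,9}:1
  |U|=4: {5,7,8,9}:1  {6,7,8,9}:1
  |U|=5: {5,6,7,8,9}:2
  |U|=6: {4,5,6,7,8,9}:2
  |U|=7: {1,4,5,6,7,8,9}:2  {3,4,5,6,7,8,9}:2
  |U|=8: {0,1,4,5,6,7,8,9}:2  {1,3,4,5,6,7,8,9}:4  {2,3,4,5,6,7,8,9}:2
  start at 0(s): 6
  start at 2(u): 6
sum over floor = 12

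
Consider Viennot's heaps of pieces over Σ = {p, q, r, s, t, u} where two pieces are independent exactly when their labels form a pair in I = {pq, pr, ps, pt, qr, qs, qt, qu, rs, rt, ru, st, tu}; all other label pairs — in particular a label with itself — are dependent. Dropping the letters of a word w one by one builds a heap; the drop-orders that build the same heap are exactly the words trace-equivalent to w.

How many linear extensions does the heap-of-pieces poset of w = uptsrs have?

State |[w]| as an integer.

drop 0:u onto floor
drop 1:p onto {0:u}
drop 2:t onto floor
drop 3:s onto {0:u}
drop 4:r onto floor
drop 5:s onto {3:s}
ground layer = {0:u, 2:t, 4:r}
drop-orders for the pieces not yet dropped (sum over which currently-grounded one goes next):
  1 to go: {1} 1  {2} 1  {4} 1  {5} 1
  2 to go: {1,2} 2  {1,4} 2  {1,5} 2  {2,4} 2  {2,5} 2  {3,5} 1  {4,5} 2
  3 to go: {1,2,4} 6  {1,2,5} 6  {1,3,5} 3  {1,4,5} 6  {2,3,5} 3  {2,4,5} 6  {3,4,5} 3
  4 to go: {0,1,3,5} 3  {1,2,3,5} 12  {1,2,4,5} 24  {1,3,4,5} 12  {2,3,4,5} 12
  if 0:u drops first: 60 orders
  if 2:t drops first: 15 orders
  if 4:r drops first: 15 orders
heap linearizations: 90

90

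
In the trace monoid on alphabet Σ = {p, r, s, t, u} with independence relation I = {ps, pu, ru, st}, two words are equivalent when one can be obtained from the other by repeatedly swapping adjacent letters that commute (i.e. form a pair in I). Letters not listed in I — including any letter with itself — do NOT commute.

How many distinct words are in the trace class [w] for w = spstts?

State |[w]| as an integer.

20

#0=s has no predecessor
#1=p has no predecessor
#2=s depends on [0:s]
#3=t depends on [1:p]
#4=t depends on [3:t]
#5=s depends on [2:s]
sources: [0:s, 1:p]
N(rest) = Σ N(rest − s) over sources s of rest; N(one piece) = 1:
  size 1 → [4]=1  [5]=1
  size 2 → [2,5]=1  [3,4]=1  [4,5]=2
  size 3 → [0,2,5]=1  [1,3,4]=1  [2,4,5]=3  [3,4,5]=3
  size 4 → [0,2,4,5]=4  [1,3,4,5]=4  [2,3,4,5]=6
  first=0(s) contributes 10
  first=1(p) contributes 10
|[w]| = 20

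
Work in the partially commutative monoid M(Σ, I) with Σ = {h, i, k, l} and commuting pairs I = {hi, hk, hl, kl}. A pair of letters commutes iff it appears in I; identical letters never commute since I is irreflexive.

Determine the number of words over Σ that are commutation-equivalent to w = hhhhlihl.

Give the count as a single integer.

56

drop 0:h onto floor
drop 1:h onto {0:h}
drop 2:h onto {1:h}
drop 3:h onto {2:h}
drop 4:l onto floor
drop 5:i onto {4:l}
drop 6:h onto {3:h}
drop 7:l onto {5:i}
ground layer = {0:h, 4:l}
drop-orders for the pieces not yet dropped (sum over which currently-grounded one goes next):
  1 to go: {6} 1  {7} 1
  2 to go: {3,6} 1  {5,7} 1  {6,7} 2
  3 to go: {2,3,6} 1  {3,6,7} 3  {4,5,7} 1  {5,6,7} 3
  4 to go: {1,2,3,6} 1  {2,3,6,7} 4  {3,5,6,7} 6  {4,5,6,7} 4
  5 to go: {0,1,2,3,6} 1  {1,2,3,6,7} 5  {2,3,5,6,7} 10  {3,4,5,6,7} 10
  6 to go: {0,1,2,3,6,7} 6  {1,2,3,5,6,7} 15  {2,3,4,5,6,7} 20
  if 0:h drops first: 35 orders
  if 4:l drops first: 21 orders
heap linearizations: 56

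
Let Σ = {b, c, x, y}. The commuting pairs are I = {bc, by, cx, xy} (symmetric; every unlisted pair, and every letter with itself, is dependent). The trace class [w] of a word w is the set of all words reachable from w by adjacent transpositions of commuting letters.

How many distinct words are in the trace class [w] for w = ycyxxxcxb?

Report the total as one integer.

0(y) covers ∅
1(c) covers 0:y
2(y) covers 1:c
3(x) covers ∅
4(x) covers 3:x
5(x) covers 4:x
6(c) covers 2:y
7(x) covers 5:x
8(b) covers 7:x
floor of heap: 0:y, 3:x
completions by unplaced set U, small U first (add the entries for U minus each lowest piece of U):
  |U|=1: {6}:1  {8}:1
  |U|=2: {2,6}:1  {6,8}:2  {7,8}:1
  |U|=3: {1,2,6}:1  {2,6,8}:3  {5,7,8}:1  {6,7,8}:3
  |U|=4: {0,1,2,6}:1  {1,2,6,8}:4  {2,6,7,8}:6  {4,5,7,8}:1  {5,6,7,8}:4
  |U|=5: {0,1,2,6,8}:5  {1,2,6,7,8}:10  {2,5,6,7,8}:10  {3,4,5,7,8}:1  {4,5,6,7,8}:5
  |U|=6: {0,1,2,6,7,8}:15  {1,2,5,6,7,8}:20  {2,4,5,6,7,8}:15  {3,4,5,6,7,8}:6
  |U|=7: {0,1,2,5,6,7,8}:35  {1,2,4,5,6,7,8}:35  {2,3,4,5,6,7,8}:21
  start at 0(y): 56
  start at 3(x): 70
sum over floor = 126

126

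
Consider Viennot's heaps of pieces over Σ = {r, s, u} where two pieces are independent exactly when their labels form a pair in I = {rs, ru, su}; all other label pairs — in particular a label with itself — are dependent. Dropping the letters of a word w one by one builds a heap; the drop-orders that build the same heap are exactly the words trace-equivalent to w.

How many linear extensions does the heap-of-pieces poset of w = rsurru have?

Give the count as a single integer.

60

piece 0:r — minimal
piece 1:s — minimal
piece 2:u — minimal
piece 3:r rests on {0:r}
piece 4:r rests on {3:r}
piece 5:u rests on {2:u}
minimal pieces: {0:r, 1:s, 2:u}
ways to finish when only these pieces remain (= sum over removing one remaining piece with nothing left below it):
  1 left: {1}→1  {4}→1  {5}→1
  2 left: {1,4}→2  {1,5}→2  {2,5}→1  {3,4}→1  {4,5}→2
  3 left: {0,3,4}→1  {1,2,5}→3  {1,3,4}→3  {1,4,5}→6  {2,4,5}→3  {3,4,5}→3
  4 left: {0,1,3,4}→4  {0,3,4,5}→4  {1,2,4,5}→12  {1,3,4,5}→12  {2,3,4,5}→6
  placing 0:r first → 30 extensions
  placing 1:s first → 10 extensions
  placing 2:u first → 20 extensions
total linear extensions = 60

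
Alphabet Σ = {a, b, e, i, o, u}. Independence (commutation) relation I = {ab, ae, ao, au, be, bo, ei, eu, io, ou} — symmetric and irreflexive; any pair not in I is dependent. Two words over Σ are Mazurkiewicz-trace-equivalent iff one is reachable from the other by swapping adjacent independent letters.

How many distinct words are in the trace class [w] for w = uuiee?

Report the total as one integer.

0(u) covers ∅
1(u) covers 0:u
2(i) covers 1:u
3(e) covers ∅
4(e) covers 3:e
floor of heap: 0:u, 3:e
completions by unplaced set U, small U first (add the entries for U minus each lowest piece of U):
  |U|=1: {2}:1  {4}:1
  |U|=2: {1,2}:1  {2,4}:2  {3,4}:1
  |U|=3: {0,1,2}:1  {1,2,4}:3  {2,3,4}:3
  start at 0(u): 6
  start at 3(e): 4
sum over floor = 10

10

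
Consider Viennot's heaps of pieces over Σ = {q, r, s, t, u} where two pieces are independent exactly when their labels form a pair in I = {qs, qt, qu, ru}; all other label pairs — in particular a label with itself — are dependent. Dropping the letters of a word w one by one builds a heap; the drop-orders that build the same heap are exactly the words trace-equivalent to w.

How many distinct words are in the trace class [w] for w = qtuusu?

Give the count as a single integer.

piece 0:q — minimal
piece 1:t — minimal
piece 2:u rests on {1:t}
piece 3:u rests on {2:u}
piece 4:s rests on {3:u}
piece 5:u rests on {4:s}
minimal pieces: {0:q, 1:t}
ways to finish when only these pieces remain (= sum over removing one remaining piece with nothing left below it):
  1 left: {0}→1  {5}→1
  2 left: {0,5}→2  {4,5}→1
  3 left: {0,4,5}→3  {3,4,5}→1
  4 left: {0,3,4,5}→4  {2,3,4,5}→1
  placing 0:q first → 1 extensions
  placing 1:t first → 5 extensions
total linear extensions = 6

6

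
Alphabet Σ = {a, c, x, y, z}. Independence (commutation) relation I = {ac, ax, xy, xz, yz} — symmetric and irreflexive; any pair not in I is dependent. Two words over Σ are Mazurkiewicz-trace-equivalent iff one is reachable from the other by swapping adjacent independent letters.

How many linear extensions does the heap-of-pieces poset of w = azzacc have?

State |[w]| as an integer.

piece 0:a — minimal
piece 1:z rests on {0:a}
piece 2:z rests on {1:z}
piece 3:a rests on {2:z}
piece 4:c rests on {2:z}
piece 5:c rests on {4:c}
minimal pieces: {0:a}
ways to finish when only these pieces remain (= sum over removing one remaining piece with nothing left below it):
  1 left: {3}→1  {5}→1
  2 left: {3,5}→2  {4,5}→1
  3 left: {3,4,5}→3
  4 left: {2,3,4,5}→3
  placing 0:a first → 3 extensions

3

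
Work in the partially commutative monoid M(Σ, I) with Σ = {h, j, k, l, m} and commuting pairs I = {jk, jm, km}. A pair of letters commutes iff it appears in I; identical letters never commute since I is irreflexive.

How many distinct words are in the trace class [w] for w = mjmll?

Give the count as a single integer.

3

0(m) covers ∅
1(j) covers ∅
2(m) covers 0:m
3(l) covers 1:j, 2:m
4(l) covers 3:l
floor of heap: 0:m, 1:j
completions by unplaced set U, small U first (add the entries for U minus each lowest piece of U):
  |U|=1: {4}:1
  |U|=2: {3,4}:1
  |U|=3: {1,3,4}:1  {2,3,4}:1
  start at 0(m): 2
  start at 1(j): 1
sum over floor = 3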